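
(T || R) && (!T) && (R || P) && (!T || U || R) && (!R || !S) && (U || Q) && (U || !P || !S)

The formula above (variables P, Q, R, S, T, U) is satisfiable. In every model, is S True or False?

Suppose S = true.
Unit clause (!T) forces T = false.
Unit clause (R) forces R = true.
That conflicts with the unit clause (!R).
So every satisfying assignment has S = False.

False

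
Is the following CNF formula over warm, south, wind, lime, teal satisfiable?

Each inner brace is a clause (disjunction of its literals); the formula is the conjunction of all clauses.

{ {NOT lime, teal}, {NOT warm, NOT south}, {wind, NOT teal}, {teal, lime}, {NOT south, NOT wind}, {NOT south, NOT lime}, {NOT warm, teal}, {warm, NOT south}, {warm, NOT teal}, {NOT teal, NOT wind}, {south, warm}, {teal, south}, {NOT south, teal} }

Case lime = false:
The clause (teal) is unit, so teal = true.
The clause (wind) is unit, so wind = true.
But (NOT wind) is also a unit clause — contradiction.
Backtrack on lime: now try lime = true.
The clause (teal) is unit, so teal = true.
The clause (wind) is unit, so wind = true.
But (NOT wind) is also a unit clause — contradiction.
Either choice for lime ends in contradiction.
No assignment satisfies every clause.

No, unsatisfiable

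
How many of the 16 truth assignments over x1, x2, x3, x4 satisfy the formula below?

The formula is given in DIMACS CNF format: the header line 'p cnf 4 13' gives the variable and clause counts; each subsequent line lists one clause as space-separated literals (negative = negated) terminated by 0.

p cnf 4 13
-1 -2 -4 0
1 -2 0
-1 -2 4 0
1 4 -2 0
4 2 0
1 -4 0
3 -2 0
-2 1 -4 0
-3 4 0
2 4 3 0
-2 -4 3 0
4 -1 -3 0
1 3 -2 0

There are 2^4 = 16 truth assignments over (x1, x2, x3, x4).
Check each against the 13 clauses (columns in the order x1, x2, x3, x4):
  F F F F  ✗ fails (x4 ∨ x2)
  F F F T  ✗ fails (x1 ∨ ¬x4)
  F F T F  ✗ fails (x4 ∨ x2)
  F F T T  ✗ fails (x1 ∨ ¬x4)
  F T F F  ✗ fails (x1 ∨ ¬x2)
  F T F T  ✗ fails (x1 ∨ ¬x2)
  F T T F  ✗ fails (x1 ∨ ¬x2)
  F T T T  ✗ fails (x1 ∨ ¬x2)
  T F F F  ✗ fails (x4 ∨ x2)
  T F F T  ✓ satisfies all
  T F T F  ✗ fails (x4 ∨ x2)
  T F T T  ✓ satisfies all
  T T F F  ✗ fails (¬x1 ∨ ¬x2 ∨ x4)
  T T F T  ✗ fails (¬x1 ∨ ¬x2 ∨ ¬x4)
  T T T F  ✗ fails (¬x1 ∨ ¬x2 ∨ x4)
  T T T T  ✗ fails (¬x1 ∨ ¬x2 ∨ ¬x4)
2 of the 16 rows are models.

2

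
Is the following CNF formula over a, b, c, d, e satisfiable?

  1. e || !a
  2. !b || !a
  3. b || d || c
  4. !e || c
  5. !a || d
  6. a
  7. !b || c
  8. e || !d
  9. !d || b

(a) alone gives a = true.
(e) alone gives e = true.
(!b) alone gives b = false.
(c) alone gives c = true.
(d) alone gives d = true.
Now (!d) is unsatisfied and unit — conflict.
No assignment satisfies every clause.

No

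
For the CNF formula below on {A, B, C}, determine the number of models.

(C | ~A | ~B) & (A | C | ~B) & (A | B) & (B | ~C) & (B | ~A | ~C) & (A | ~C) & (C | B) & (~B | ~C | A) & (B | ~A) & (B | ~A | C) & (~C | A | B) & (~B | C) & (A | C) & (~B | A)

1

There are 2^3 = 8 truth assignments over (A, B, C).
Check each against the 14 clauses (columns in the order A, B, C):
  F F F  ✗ fails (A | B)
  F F T  ✗ fails (A | B)
  F T F  ✗ fails (A | C | ~B)
  F T T  ✗ fails (A | ~C)
  T F F  ✗ fails (C | B)
  T F T  ✗ fails (B | ~C)
  T T F  ✗ fails (C | ~A | ~B)
  T T T  ✓ satisfies all
1 of the 8 rows is a model.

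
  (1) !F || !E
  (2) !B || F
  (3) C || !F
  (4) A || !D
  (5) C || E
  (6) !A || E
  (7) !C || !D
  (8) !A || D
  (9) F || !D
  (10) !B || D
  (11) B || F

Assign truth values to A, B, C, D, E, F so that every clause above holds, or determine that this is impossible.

A=false; B=false; C=true; D=false; E=false; F=true

Case F = true:
Unit clause (!E) forces E = false.
Unit clause (C) forces C = true.
Unit clause (!A) forces A = false.
Unit clause (!D) forces D = false.
Unit clause (!B) forces B = false.
Every clause now holds.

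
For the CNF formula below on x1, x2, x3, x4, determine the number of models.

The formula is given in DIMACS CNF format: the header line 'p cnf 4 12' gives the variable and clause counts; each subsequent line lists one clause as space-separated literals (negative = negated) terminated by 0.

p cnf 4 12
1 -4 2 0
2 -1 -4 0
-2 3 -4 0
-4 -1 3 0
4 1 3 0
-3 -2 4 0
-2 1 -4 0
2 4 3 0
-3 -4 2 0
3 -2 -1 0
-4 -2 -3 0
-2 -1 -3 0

There are 2^4 = 16 truth assignments over (x1, x2, x3, x4).
Check each against the 12 clauses (columns in the order x1, x2, x3, x4):
  F F F F  ✗ fails (x4 ∨ x1 ∨ x3)
  F F F T  ✗ fails (x1 ∨ ¬x4 ∨ x2)
  F F T F  ✓ satisfies all
  F F T T  ✗ fails (x1 ∨ ¬x4 ∨ x2)
  F T F F  ✗ fails (x4 ∨ x1 ∨ x3)
  F T F T  ✗ fails (¬x2 ∨ x3 ∨ ¬x4)
  F T T F  ✗ fails (¬x3 ∨ ¬x2 ∨ x4)
  F T T T  ✗ fails (¬x2 ∨ x1 ∨ ¬x4)
  T F F F  ✗ fails (x2 ∨ x4 ∨ x3)
  T F F T  ✗ fails (x2 ∨ ¬x1 ∨ ¬x4)
  T F T F  ✓ satisfies all
  T F T T  ✗ fails (x2 ∨ ¬x1 ∨ ¬x4)
  T T F F  ✗ fails (x3 ∨ ¬x2 ∨ ¬x1)
  T T F T  ✗ fails (¬x2 ∨ x3 ∨ ¬x4)
  T T T F  ✗ fails (¬x3 ∨ ¬x2 ∨ x4)
  T T T T  ✗ fails (¬x4 ∨ ¬x2 ∨ ¬x3)
2 of the 16 rows are models.

2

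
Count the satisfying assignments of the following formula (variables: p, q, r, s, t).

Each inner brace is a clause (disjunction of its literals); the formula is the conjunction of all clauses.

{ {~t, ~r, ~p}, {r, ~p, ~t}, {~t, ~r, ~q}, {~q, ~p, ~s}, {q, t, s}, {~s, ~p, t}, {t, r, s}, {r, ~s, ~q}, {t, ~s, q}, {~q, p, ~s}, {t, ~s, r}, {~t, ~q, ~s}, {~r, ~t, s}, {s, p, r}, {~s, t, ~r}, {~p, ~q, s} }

3

There are 2^5 = 32 truth assignments over (p, q, r, s, t).
Split on s. With s = 1, the clauses containing s are satisfied and ~s drops from the rest; 2 of the 2^4 = 16 assignments to the other variables satisfy what remains.
With s = 0, by the same count on the reduced clause set, 1 assignment works.
Total: 2 + 1 = 3.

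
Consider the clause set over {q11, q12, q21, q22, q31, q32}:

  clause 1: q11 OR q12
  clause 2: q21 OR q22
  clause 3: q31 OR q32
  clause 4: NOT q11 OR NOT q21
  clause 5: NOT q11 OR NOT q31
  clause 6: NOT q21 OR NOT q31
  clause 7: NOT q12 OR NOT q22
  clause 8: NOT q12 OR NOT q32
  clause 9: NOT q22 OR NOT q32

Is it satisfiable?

Try q11 = true.
The clause (NOT q21) is unit, so q21 = false.
The clause (q22) is unit, so q22 = true.
The clause (NOT q31) is unit, so q31 = false.
The clause (q32) is unit, so q32 = true.
Now (NOT q32) is unsatisfied and unit — conflict.
So q11 must be the other value — set q11 = false.
The clause (q12) is unit, so q12 = true.
The clause (NOT q22) is unit, so q22 = false.
The clause (q21) is unit, so q21 = true.
The clause (NOT q31) is unit, so q31 = false.
The clause (q32) is unit, so q32 = true.
Now (NOT q32) is unsatisfied and unit — conflict.
Both values of q11 lead to a conflict.
No assignment satisfies every clause.

Unsatisfiable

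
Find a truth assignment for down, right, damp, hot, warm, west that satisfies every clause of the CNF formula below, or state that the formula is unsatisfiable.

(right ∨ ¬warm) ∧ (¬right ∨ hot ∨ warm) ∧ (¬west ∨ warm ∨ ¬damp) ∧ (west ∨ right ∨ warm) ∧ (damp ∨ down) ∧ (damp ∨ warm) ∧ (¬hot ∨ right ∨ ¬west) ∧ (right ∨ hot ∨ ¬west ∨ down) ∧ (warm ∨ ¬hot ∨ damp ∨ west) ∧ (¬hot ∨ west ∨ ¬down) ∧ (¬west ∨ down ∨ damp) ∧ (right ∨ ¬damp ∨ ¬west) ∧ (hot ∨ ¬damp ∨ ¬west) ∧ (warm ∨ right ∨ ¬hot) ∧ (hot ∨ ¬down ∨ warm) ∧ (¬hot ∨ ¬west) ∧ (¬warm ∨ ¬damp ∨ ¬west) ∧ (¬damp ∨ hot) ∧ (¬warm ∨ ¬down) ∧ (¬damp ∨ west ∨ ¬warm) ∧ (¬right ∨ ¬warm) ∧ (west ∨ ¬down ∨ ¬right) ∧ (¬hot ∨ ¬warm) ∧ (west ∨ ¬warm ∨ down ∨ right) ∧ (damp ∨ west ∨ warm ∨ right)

Branch on right: set right = True.
From the singleton clause (¬warm), warm = False.
From the singleton clause (hot), hot = True.
From the singleton clause (damp), damp = True.
From the singleton clause (¬west), west = False.
From the singleton clause (¬down), down = False.
All clauses are satisfied.

down: False,  right: True,  damp: True,  hot: True,  warm: False,  west: False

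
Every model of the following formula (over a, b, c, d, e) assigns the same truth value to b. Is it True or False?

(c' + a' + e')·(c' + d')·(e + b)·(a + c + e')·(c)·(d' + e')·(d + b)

Suppose b = 0.
(e) alone gives e = 1.
(c) alone gives c = 1.
(a') alone gives a = 0.
(d') alone gives d = 0.
But (d) is also a unit clause — contradiction.
So every satisfying assignment has b = True.

True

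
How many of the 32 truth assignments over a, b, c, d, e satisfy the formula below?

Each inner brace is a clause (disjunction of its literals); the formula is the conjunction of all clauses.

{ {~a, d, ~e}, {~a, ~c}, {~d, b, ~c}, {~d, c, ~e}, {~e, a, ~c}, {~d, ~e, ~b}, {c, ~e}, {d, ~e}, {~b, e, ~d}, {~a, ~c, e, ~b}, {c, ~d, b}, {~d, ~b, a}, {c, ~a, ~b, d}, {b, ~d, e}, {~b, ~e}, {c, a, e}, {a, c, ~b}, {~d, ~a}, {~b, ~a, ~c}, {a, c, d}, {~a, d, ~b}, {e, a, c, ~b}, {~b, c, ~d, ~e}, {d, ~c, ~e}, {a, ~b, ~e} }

3

There are 2^5 = 32 truth assignments over (a, b, c, d, e).
Split on c. With c = 1, the clauses containing c are satisfied and ~c drops from the rest; 2 of the 2^4 = 16 assignments to the other variables satisfy what remains.
With c = 0, by the same count on the reduced clause set, 1 assignment works.
Total: 2 + 1 = 3.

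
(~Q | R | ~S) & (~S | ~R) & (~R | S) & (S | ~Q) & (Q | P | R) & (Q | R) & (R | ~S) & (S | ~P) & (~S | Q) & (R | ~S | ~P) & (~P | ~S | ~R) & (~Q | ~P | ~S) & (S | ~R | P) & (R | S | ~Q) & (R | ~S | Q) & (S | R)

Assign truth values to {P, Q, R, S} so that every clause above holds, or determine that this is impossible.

UNSATISFIABLE

Branch on S: set S = 0.
(~R) alone gives R = 0.
But (R) is also a unit clause — contradiction.
Undo S and try S = 1.
(~R) alone gives R = 0.
But (R) is also a unit clause — contradiction.
Both values of S lead to a conflict.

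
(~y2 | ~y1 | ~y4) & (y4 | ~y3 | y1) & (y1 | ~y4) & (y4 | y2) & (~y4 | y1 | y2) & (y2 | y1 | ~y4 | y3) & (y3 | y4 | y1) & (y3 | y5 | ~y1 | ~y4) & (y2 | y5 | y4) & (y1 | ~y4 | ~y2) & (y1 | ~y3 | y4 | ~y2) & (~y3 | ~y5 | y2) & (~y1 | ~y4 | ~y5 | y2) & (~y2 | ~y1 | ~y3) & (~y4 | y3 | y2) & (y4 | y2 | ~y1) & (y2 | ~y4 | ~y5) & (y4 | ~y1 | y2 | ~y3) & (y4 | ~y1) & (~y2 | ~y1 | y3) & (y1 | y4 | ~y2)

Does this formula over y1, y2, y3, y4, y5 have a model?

Satisfiable

Suppose y1 = 1.
From the singleton clause (y4), y4 = 1.
From the singleton clause (~y2), y2 = 0.
From the singleton clause (~y5), y5 = 0.
From the singleton clause (y3), y3 = 1.
Every clause now holds.
A satisfying assignment: y1=1,  y2=0,  y3=1,  y4=1,  y5=0.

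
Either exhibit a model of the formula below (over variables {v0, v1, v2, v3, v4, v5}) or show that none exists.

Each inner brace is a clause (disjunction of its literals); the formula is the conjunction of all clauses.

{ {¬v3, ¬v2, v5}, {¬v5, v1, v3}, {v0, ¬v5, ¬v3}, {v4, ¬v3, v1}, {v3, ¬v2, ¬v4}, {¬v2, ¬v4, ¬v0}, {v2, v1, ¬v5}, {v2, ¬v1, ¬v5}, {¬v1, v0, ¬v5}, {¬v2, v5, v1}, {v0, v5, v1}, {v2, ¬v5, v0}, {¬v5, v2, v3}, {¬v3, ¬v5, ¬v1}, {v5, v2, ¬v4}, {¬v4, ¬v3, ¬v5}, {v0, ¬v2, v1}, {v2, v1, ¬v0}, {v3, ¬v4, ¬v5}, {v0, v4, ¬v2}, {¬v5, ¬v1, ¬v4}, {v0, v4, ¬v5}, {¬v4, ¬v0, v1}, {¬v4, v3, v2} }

v0: True,  v1: True,  v2: False,  v3: False,  v4: False,  v5: False

Case v3 = False:
Case v5 = False:
Case v2 = False:
Unit clause (¬v4) forces v4 = False.
Case v0 = True:
Unit clause (v1) forces v1 = True.
This assignment satisfies each clause.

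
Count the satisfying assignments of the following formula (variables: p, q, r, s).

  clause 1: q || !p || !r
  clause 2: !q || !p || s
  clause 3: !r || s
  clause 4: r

There are 2^4 = 16 truth assignments over (p, q, r, s).
Check each against the 4 clauses (columns in the order p, q, r, s):
  F F F F  ✗ fails (r)
  F F F T  ✗ fails (r)
  F F T F  ✗ fails (!r || s)
  F F T T  ✓ satisfies all
  F T F F  ✗ fails (r)
  F T F T  ✗ fails (r)
  F T T F  ✗ fails (!r || s)
  F T T T  ✓ satisfies all
  T F F F  ✗ fails (r)
  T F F T  ✗ fails (r)
  T F T F  ✗ fails (q || !p || !r)
  T F T T  ✗ fails (q || !p || !r)
  T T F F  ✗ fails (!q || !p || s)
  T T F T  ✗ fails (r)
  T T T F  ✗ fails (!q || !p || s)
  T T T T  ✓ satisfies all
3 of the 16 rows are models.

3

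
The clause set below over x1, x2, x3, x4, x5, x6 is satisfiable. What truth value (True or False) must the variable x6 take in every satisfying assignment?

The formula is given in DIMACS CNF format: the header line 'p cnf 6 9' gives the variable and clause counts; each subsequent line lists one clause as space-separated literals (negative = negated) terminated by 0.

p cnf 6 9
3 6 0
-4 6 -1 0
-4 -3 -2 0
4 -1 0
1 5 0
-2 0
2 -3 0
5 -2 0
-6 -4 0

Suppose x6 = False.
(x3) alone gives x3 = True.
(¬x2) alone gives x2 = False.
That conflicts with the unit clause (x2).
So every satisfying assignment has x6 = True.

True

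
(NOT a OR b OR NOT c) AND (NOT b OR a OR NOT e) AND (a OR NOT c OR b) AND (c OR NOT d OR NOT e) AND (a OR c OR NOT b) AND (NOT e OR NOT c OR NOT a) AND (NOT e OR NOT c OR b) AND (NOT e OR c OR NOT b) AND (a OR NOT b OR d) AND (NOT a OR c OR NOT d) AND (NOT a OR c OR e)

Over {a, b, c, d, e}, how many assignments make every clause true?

There are 2^5 = 32 truth assignments over (a, b, c, d, e).
Split on a. With a = true, the clauses containing a are satisfied and NOT a drops from the rest; 3 of the 2^4 = 16 assignments to the other variables satisfy what remains.
With a = false, by the same count on the reduced clause set, 4 assignments work.
(One model: a=F, b=F, c=F, d=F, e=F.)
Total: 3 + 4 = 7.

7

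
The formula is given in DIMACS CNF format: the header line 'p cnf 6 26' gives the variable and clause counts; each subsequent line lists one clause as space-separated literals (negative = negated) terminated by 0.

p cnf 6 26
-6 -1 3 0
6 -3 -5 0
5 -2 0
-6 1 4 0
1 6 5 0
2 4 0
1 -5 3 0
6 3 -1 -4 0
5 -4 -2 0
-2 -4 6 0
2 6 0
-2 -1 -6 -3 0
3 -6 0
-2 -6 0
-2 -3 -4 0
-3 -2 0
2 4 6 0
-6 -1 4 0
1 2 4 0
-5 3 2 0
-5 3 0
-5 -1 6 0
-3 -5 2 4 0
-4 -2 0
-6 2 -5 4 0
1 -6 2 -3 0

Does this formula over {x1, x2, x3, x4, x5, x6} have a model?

Try x5 = True.
(x3) alone gives x3 = True.
(x6) alone gives x6 = True.
(¬x2) alone gives x2 = False.
(x4) alone gives x4 = True.
(x1) alone gives x1 = True.
All clauses are satisfied.
A satisfying assignment: x1=True,  x2=False,  x3=True,  x4=True,  x5=True,  x6=True.

Yes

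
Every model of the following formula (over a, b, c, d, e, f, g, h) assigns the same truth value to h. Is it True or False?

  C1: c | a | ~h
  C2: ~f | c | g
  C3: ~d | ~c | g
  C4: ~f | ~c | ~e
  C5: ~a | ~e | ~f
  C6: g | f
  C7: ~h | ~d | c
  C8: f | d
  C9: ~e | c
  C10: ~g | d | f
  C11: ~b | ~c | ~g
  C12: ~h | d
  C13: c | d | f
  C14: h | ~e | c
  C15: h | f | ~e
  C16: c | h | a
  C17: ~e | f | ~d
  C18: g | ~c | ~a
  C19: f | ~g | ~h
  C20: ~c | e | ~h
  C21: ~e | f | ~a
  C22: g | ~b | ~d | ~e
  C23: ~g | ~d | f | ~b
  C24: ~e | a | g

False

Suppose h = 1.
Unit clause (d) forces d = 1.
Unit clause (c) forces c = 1.
Unit clause (g) forces g = 1.
Unit clause (~b) forces b = 0.
Unit clause (f) forces f = 1.
Unit clause (~e) forces e = 0.
That conflicts with the unit clause (e).
So every satisfying assignment has h = False.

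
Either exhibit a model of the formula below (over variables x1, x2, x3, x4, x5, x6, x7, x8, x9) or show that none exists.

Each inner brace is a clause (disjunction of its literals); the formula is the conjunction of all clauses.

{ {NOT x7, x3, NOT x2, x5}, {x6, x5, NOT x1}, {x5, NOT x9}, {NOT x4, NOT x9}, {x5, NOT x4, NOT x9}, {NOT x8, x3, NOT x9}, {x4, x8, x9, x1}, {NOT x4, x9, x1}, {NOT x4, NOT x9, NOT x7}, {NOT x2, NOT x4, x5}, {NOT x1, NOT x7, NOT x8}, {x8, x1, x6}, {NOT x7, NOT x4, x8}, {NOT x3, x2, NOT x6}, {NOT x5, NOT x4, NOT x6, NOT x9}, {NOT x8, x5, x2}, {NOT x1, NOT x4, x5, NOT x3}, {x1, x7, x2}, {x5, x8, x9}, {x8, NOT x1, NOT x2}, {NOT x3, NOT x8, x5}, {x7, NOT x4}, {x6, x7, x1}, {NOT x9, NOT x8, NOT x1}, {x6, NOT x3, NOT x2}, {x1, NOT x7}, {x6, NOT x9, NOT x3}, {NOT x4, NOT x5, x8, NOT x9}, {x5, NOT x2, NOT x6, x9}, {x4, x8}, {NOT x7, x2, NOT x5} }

x1=true,  x2=false,  x3=false,  x4=false,  x5=true,  x6=true,  x7=false,  x8=true,  x9=false

Case x5 = true:
Case x4 = false:
The clause (x8) is unit, so x8 = true.
Case x3 = false:
The clause (NOT x9) is unit, so x9 = false.
Case x1 = true:
The clause (NOT x7) is unit, so x7 = false.
No clause remains; x2, x6 are free.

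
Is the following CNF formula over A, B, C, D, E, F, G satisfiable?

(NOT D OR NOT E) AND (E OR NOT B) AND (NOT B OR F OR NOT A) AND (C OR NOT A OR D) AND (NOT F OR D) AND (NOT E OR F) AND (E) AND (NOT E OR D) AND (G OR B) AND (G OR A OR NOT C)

Unsatisfiable

Unit clause (E) forces E = true.
Unit clause (NOT D) forces D = false.
Now (D) is unsatisfied and unit — conflict.
No assignment satisfies every clause.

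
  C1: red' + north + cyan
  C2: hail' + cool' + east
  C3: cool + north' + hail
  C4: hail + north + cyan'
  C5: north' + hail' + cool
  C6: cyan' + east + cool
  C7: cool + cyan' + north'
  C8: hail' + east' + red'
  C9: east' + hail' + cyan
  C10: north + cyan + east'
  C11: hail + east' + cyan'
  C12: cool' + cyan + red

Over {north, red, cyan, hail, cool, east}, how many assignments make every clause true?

9

There are 2^6 = 64 truth assignments over (north, red, cyan, hail, cool, east).
Split on north. With north = 1, the clauses containing north are satisfied and north' drops from the rest; 5 of the 2^5 = 32 assignments to the other variables satisfy what remains.
With north = 0, by the same count on the reduced clause set, 4 assignments work.
(One model: north=F, red=F, cyan=F, hail=F, cool=F, east=F.)
Total: 5 + 4 = 9.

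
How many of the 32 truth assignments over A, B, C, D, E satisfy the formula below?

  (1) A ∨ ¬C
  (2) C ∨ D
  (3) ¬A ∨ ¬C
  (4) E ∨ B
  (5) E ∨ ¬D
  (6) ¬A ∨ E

There are 2^5 = 32 truth assignments over (A, B, C, D, E).
Split on B. With B = True, the clauses containing B are satisfied and ¬B drops from the rest; 2 of the 2^4 = 16 assignments to the other variables satisfy what remains.
With B = False, by the same count on the reduced clause set, 2 assignments work.
(One model: A=F, B=F, C=F, D=T, E=T.)
Total: 2 + 2 = 4.

4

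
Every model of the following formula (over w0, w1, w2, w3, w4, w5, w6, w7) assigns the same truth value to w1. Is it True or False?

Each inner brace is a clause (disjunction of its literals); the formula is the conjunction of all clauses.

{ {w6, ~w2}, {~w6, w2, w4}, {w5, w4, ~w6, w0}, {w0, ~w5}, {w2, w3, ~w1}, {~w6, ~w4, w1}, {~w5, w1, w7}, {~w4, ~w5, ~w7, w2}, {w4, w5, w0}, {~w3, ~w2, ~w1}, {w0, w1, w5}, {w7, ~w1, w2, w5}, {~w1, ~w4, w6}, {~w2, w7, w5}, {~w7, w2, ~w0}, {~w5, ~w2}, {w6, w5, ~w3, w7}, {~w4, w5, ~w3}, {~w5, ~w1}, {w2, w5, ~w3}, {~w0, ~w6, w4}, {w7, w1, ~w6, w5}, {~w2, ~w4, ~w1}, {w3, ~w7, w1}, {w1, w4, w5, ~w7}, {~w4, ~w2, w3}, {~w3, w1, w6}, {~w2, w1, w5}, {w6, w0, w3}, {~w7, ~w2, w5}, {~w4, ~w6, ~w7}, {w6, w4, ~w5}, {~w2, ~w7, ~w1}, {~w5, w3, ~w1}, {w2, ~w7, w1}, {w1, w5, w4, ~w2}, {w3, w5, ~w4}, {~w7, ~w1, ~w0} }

False

Suppose w1 = 1.
The clause (~w5) is unit, so w5 = 0.
Case w6 = 1:
Case w2 = 1:
The clause (~w3) is unit, so w3 = 0.
The clause (w7) is unit, so w7 = 1.
That conflicts with the unit clause (~w7).
That branch fails; take w2 = 0 instead.
The clause (w4) is unit, so w4 = 1.
The clause (w3) is unit, so w3 = 1.
That conflicts with the unit clause (~w3).
Both values of w2 lead to a conflict.
That branch fails; take w6 = 0 instead.
The clause (~w2) is unit, so w2 = 0.
The clause (w3) is unit, so w3 = 1.
That conflicts with the unit clause (~w3).
Both values of w6 lead to a conflict.
So every satisfying assignment has w1 = False.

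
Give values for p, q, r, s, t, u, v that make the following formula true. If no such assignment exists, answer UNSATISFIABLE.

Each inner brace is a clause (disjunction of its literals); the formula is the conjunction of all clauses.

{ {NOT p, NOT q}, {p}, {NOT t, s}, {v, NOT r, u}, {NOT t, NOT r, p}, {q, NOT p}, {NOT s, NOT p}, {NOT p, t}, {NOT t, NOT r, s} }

UNSATISFIABLE

(p) alone gives p = true.
(NOT q) alone gives q = false.
But (q) is also a unit clause — contradiction.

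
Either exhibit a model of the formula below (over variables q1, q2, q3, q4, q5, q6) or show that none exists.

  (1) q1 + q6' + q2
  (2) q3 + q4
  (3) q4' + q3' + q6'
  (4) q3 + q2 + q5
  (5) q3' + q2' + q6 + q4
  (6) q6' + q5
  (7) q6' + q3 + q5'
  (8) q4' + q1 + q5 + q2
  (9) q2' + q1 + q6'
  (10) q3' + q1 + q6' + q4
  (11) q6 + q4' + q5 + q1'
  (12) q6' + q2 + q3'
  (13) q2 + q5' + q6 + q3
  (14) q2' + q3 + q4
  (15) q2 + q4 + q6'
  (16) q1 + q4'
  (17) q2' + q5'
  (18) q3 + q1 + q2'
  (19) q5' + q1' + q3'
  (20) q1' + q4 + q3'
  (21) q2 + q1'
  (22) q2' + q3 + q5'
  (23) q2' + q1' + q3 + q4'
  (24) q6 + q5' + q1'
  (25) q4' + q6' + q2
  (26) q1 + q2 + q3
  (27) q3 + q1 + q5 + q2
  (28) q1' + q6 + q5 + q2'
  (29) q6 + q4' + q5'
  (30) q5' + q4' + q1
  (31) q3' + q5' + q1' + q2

q1: 0, q2: 0, q3: 1, q4: 0, q5: 1, q6: 0

Case q3 = 1:
Case q4 = 0:
Unit clause (q1') forces q1 = 0.
Unit clause (q6') forces q6 = 0.
Unit clause (q2') forces q2 = 0.
No clause remains; q5 is free.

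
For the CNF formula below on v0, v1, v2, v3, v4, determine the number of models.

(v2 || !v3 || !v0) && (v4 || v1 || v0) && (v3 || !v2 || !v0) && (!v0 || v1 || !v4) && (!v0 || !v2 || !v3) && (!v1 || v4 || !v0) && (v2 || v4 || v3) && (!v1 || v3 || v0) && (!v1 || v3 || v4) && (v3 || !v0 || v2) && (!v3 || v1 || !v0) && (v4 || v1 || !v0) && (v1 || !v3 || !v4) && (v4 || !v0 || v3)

6

There are 2^5 = 32 truth assignments over (v0, v1, v2, v3, v4).
Split on v3. With v3 = true, the clauses containing v3 are satisfied and !v3 drops from the rest; 4 of the 2^4 = 16 assignments to the other variables satisfy what remains.
With v3 = false, by the same count on the reduced clause set, 2 assignments work.
(One model: v0=F, v1=F, v2=F, v3=F, v4=T.)
Total: 4 + 2 = 6.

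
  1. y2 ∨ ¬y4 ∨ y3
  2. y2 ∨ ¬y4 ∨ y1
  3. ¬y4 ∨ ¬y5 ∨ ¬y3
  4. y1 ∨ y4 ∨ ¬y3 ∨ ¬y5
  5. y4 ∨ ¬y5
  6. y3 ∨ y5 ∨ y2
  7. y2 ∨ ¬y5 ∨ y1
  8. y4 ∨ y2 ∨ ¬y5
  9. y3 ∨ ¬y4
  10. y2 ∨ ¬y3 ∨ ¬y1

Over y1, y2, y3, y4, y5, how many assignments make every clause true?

There are 2^5 = 32 truth assignments over (y1, y2, y3, y4, y5).
Split on y2. With y2 = True, the clauses containing y2 are satisfied and ¬y2 drops from the rest; 6 of the 2^4 = 16 assignments to the other variables satisfy what remains.
With y2 = False, by the same count on the reduced clause set, 1 assignment works.
Total: 6 + 1 = 7.

7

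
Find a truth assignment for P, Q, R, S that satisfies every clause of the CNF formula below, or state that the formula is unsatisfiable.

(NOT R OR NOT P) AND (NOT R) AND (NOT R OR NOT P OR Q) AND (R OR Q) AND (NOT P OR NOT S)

P ↦ true, Q ↦ true, R ↦ false, S ↦ false

The clause (NOT R) is unit, so R = false.
The clause (Q) is unit, so Q = true.
Suppose P = true.
The clause (NOT S) is unit, so S = false.
Every clause now holds.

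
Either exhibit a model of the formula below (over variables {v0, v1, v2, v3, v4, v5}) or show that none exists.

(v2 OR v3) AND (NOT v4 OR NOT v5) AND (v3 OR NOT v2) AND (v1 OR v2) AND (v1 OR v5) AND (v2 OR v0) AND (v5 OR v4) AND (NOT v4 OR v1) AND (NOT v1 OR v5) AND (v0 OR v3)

v0=false; v1=true; v2=true; v3=true; v4=false; v5=true

Suppose v2 = true.
Unit clause (v3) forces v3 = true.
Suppose v4 = false.
Unit clause (v5) forces v5 = true.
No clause remains; v0, v1 are free.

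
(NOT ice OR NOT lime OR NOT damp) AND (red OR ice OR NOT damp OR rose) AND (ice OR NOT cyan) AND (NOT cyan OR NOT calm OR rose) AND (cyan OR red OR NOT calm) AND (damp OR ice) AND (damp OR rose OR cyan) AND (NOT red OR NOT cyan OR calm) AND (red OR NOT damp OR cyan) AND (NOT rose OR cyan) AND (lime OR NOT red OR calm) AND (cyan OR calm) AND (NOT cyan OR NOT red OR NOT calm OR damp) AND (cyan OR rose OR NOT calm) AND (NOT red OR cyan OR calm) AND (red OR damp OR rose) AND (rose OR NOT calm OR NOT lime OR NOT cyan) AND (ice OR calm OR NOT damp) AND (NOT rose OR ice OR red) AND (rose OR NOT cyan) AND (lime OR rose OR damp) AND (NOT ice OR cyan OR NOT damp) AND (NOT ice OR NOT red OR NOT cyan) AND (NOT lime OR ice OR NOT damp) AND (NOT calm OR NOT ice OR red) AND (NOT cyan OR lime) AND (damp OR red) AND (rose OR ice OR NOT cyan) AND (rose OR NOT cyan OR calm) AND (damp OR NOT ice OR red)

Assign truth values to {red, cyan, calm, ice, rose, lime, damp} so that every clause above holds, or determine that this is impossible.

UNSATISFIABLE

Case ice = true:
Case lime = false:
(NOT cyan) alone gives cyan = false.
(NOT rose) alone gives rose = false.
(damp) alone gives damp = true.
But (NOT damp) is also a unit clause — contradiction.
Backtrack on lime: now try lime = true.
(NOT damp) alone gives damp = false.
(red) alone gives red = true.
(NOT cyan) alone gives cyan = false.
(rose) alone gives rose = true.
But (NOT rose) is also a unit clause — contradiction.
Both values of lime lead to a conflict.
Backtrack on ice: now try ice = false.
(NOT cyan) alone gives cyan = false.
(damp) alone gives damp = true.
(red) alone gives red = true.
(NOT rose) alone gives rose = false.
(calm) alone gives calm = true.
But (NOT calm) is also a unit clause — contradiction.
Both values of ice lead to a conflict.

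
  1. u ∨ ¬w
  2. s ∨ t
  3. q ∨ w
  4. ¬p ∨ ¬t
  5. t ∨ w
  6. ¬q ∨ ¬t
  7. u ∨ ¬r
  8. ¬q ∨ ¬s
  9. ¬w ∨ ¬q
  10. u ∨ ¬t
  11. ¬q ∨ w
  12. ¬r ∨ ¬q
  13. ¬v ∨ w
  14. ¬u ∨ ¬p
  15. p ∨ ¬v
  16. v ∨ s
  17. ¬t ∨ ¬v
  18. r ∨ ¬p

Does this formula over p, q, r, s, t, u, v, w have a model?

Yes

Branch on u: set u = True.
(¬p) alone gives p = False.
(¬v) alone gives v = False.
(s) alone gives s = True.
(¬q) alone gives q = False.
(w) alone gives w = True.
All clauses hold; r, t can take either value.
A satisfying assignment: p=False,  q=False,  r=True,  s=True,  t=False,  u=True,  v=False,  w=True.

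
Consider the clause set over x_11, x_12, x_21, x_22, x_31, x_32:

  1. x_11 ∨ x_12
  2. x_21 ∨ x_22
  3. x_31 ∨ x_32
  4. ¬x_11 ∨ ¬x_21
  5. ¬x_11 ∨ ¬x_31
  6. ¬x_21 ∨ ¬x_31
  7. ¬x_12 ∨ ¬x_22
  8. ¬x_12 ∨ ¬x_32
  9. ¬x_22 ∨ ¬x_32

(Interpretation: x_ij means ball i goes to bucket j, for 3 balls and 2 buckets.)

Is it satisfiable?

Unsatisfiable

Try x_11 = True.
The clause (¬x_21) is unit, so x_21 = False.
The clause (x_22) is unit, so x_22 = True.
The clause (¬x_31) is unit, so x_31 = False.
The clause (x_32) is unit, so x_32 = True.
Now (¬x_32) is unsatisfied and unit — conflict.
So x_11 must be the other value — set x_11 = False.
The clause (x_12) is unit, so x_12 = True.
The clause (¬x_22) is unit, so x_22 = False.
The clause (x_21) is unit, so x_21 = True.
The clause (¬x_31) is unit, so x_31 = False.
The clause (x_32) is unit, so x_32 = True.
Now (¬x_32) is unsatisfied and unit — conflict.
Either choice for x_11 ends in contradiction.
No assignment satisfies every clause.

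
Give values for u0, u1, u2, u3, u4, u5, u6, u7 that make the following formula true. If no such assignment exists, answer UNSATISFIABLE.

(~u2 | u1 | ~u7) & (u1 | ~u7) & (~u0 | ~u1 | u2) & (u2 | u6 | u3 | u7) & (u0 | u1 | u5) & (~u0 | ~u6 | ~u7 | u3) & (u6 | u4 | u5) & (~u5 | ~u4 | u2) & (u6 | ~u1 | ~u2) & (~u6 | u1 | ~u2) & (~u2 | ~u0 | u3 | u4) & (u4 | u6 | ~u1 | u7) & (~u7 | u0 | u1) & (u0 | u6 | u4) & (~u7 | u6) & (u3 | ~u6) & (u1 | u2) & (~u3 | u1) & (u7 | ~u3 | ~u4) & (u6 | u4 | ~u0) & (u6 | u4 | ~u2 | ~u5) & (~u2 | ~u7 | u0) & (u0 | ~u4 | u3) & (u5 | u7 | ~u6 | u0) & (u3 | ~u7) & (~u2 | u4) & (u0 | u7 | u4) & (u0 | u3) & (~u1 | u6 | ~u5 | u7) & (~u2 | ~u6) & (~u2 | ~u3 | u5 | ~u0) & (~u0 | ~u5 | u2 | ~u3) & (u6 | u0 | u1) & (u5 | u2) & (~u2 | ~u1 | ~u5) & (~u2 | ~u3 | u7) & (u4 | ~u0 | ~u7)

Suppose u1 = 0.
From the singleton clause (~u7), u7 = 0.
From the singleton clause (u2), u2 = 1.
From the singleton clause (~u6), u6 = 0.
From the singleton clause (~u3), u3 = 0.
From the singleton clause (u4), u4 = 1.
From the singleton clause (u0), u0 = 1.
No clause remains; u5 is free.

u0: 1,  u1: 0,  u2: 1,  u3: 0,  u4: 1,  u5: 0,  u6: 0,  u7: 0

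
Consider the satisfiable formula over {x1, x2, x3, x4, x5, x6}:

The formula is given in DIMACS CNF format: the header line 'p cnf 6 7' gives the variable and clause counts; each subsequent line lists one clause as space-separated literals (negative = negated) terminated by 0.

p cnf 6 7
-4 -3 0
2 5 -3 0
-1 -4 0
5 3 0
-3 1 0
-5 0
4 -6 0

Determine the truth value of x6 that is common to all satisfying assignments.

Suppose x6 = True.
(¬x5) alone gives x5 = False.
(x3) alone gives x3 = True.
(¬x4) alone gives x4 = False.
Now (x4) is unsatisfied and unit — conflict.
So every satisfying assignment has x6 = False.

False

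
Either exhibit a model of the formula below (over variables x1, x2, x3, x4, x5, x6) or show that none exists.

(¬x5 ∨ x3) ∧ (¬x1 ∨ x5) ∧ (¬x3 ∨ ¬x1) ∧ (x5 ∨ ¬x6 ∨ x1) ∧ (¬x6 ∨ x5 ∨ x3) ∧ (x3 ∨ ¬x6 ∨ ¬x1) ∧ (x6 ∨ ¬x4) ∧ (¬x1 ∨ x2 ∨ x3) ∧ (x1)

From the singleton clause (x1), x1 = True.
From the singleton clause (x5), x5 = True.
From the singleton clause (x3), x3 = True.
But (¬x3) is also a unit clause — contradiction.

UNSATISFIABLE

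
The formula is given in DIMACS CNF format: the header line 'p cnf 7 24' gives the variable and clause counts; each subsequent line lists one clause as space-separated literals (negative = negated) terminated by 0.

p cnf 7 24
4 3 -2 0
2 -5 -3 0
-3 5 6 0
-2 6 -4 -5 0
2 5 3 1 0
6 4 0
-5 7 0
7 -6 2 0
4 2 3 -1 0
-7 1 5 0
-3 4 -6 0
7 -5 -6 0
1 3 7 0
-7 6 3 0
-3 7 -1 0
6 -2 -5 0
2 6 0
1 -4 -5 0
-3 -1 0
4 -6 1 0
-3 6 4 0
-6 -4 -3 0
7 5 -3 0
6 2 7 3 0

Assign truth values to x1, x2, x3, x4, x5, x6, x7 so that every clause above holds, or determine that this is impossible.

x1 ↦ True; x2 ↦ False; x3 ↦ False; x4 ↦ True; x5 ↦ False; x6 ↦ True; x7 ↦ True

Branch on x6: set x6 = True.
Branch on x5: set x5 = False.
Branch on x7: set x7 = True.
The clause (x1) is unit, so x1 = True.
The clause (¬x3) is unit, so x3 = False.
Branch on x4: set x4 = True.
All clauses hold; x2 can take either value.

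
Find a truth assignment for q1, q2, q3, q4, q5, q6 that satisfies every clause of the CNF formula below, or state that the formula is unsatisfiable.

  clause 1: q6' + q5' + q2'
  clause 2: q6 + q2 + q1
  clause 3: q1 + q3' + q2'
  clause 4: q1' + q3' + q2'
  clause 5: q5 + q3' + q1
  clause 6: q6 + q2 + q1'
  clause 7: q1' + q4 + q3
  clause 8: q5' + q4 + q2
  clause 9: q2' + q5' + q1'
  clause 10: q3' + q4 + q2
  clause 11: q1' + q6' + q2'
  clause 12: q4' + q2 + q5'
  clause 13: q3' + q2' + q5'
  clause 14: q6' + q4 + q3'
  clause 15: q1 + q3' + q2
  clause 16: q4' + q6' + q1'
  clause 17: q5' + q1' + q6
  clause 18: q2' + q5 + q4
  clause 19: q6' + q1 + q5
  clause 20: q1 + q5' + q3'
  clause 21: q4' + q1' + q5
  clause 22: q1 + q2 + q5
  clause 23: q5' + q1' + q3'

q1 ↦ 0; q2 ↦ 1; q3 ↦ 0; q4 ↦ 0; q5 ↦ 1; q6 ↦ 0

Suppose q6 = 0.
Suppose q2 = 1.
Suppose q1 = 0.
(q3') alone gives q3 = 0.
Suppose q5 = 1.
All clauses hold; q4 can take either value.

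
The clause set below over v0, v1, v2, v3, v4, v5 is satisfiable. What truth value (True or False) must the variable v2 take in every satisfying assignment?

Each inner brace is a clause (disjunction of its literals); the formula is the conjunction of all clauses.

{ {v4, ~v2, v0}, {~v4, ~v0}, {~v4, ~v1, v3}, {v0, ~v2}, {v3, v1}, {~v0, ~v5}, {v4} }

Suppose v2 = 1.
(v0) alone gives v0 = 1.
(~v4) alone gives v4 = 0.
That conflicts with the unit clause (v4).
So every satisfying assignment has v2 = False.

False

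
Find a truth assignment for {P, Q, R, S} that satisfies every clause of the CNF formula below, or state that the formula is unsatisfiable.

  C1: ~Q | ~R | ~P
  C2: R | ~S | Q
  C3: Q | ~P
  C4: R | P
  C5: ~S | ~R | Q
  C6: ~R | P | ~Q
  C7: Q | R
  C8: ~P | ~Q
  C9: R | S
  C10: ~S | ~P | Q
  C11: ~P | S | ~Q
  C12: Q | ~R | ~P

Case Q = 0:
(~P) alone gives P = 0.
(R) alone gives R = 1.
(~S) alone gives S = 0.
All clauses are satisfied.

P=0; Q=0; R=1; S=0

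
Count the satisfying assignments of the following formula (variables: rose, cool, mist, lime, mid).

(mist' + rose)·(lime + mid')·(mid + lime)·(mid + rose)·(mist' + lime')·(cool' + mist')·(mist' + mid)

6

There are 2^5 = 32 truth assignments over (rose, cool, mist, lime, mid).
Split on lime. With lime = 1, the clauses containing lime are satisfied and lime' drops from the rest; 6 of the 2^4 = 16 assignments to the other variables satisfy what remains.
With lime = 0, by the same count on the reduced clause set, 0 assignments work.
Total: 6 + 0 = 6.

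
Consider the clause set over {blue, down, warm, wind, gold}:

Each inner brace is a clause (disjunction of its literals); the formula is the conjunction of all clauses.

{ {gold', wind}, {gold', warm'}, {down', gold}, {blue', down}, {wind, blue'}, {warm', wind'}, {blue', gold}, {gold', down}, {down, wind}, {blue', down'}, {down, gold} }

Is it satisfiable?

Yes

Branch on gold: set gold = 1.
(wind) alone gives wind = 1.
(warm') alone gives warm = 0.
(down) alone gives down = 1.
(blue') alone gives blue = 0.
All clauses are satisfied.
A satisfying assignment: blue ↦ 0, down ↦ 1, warm ↦ 0, wind ↦ 1, gold ↦ 1.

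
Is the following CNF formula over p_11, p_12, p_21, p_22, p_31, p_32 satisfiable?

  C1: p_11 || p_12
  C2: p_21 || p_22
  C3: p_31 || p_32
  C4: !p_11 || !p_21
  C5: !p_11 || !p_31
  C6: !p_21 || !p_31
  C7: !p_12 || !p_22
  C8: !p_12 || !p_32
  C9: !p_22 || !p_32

Unsatisfiable

Suppose p_11 = true.
Unit clause (!p_21) forces p_21 = false.
Unit clause (p_22) forces p_22 = true.
Unit clause (!p_31) forces p_31 = false.
Unit clause (p_32) forces p_32 = true.
Now (!p_32) is unsatisfied and unit — conflict.
Undo p_11 and try p_11 = false.
Unit clause (p_12) forces p_12 = true.
Unit clause (!p_22) forces p_22 = false.
Unit clause (p_21) forces p_21 = true.
Unit clause (!p_31) forces p_31 = false.
Unit clause (p_32) forces p_32 = true.
Now (!p_32) is unsatisfied and unit — conflict.
Both values of p_11 lead to a conflict.
No assignment satisfies every clause.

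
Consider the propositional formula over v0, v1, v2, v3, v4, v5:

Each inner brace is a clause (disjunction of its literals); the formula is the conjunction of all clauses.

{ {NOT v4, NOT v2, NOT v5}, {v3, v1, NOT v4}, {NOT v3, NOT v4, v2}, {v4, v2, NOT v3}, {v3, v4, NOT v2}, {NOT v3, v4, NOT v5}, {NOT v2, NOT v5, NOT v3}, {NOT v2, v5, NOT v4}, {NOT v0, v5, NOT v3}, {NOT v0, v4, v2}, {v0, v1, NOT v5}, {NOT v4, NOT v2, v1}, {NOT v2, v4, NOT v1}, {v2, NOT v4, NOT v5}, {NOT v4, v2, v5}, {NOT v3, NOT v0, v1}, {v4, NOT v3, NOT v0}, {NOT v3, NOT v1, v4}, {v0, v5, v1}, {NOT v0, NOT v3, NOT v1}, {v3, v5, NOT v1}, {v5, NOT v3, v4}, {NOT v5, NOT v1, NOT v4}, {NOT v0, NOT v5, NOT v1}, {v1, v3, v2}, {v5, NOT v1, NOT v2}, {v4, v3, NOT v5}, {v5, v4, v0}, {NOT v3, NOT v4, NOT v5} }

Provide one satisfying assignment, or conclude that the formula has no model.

Case v4 = false:
Case v2 = true:
(v3) alone gives v3 = true.
(NOT v5) alone gives v5 = false.
Now (v5) is unsatisfied and unit — conflict.
That branch fails; take v2 = false instead.
(NOT v3) alone gives v3 = false.
(NOT v0) alone gives v0 = false.
(v1) alone gives v1 = true.
(v5) alone gives v5 = true.
Now (NOT v5) is unsatisfied and unit — conflict.
Either choice for v2 ends in contradiction.
That branch fails; take v4 = true instead.
Case v2 = false:
(NOT v3) alone gives v3 = false.
(v1) alone gives v1 = true.
(NOT v5) alone gives v5 = false.
Now (v5) is unsatisfied and unit — conflict.
That branch fails; take v2 = true instead.
(NOT v5) alone gives v5 = false.
Now (v5) is unsatisfied and unit — conflict.
Either choice for v2 ends in contradiction.
Either choice for v4 ends in contradiction.

UNSATISFIABLE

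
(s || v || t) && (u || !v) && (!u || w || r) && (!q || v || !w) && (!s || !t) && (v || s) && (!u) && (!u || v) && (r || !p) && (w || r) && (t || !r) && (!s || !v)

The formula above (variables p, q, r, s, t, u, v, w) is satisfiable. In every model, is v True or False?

Suppose v = true.
The clause (u) is unit, so u = true.
Now (!u) is unsatisfied and unit — conflict.
So every satisfying assignment has v = False.

False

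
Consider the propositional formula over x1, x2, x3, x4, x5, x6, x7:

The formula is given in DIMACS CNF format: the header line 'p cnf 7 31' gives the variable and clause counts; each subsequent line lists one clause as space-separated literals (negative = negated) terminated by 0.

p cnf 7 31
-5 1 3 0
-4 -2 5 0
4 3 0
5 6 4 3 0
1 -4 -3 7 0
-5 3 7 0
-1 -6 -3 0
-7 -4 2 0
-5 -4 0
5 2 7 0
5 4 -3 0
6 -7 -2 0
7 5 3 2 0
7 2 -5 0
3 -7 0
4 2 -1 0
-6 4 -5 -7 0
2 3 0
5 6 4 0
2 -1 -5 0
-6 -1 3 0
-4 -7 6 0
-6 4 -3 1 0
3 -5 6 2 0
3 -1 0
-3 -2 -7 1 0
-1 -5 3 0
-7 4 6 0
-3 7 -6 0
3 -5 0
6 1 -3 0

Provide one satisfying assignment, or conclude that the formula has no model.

x1=True, x2=True, x3=True, x4=False, x5=True, x6=False, x7=False

Try x4 = False.
From the singleton clause (x3), x3 = True.
From the singleton clause (x5), x5 = True.
Try x1 = True.
From the singleton clause (¬x6), x6 = False.
From the singleton clause (x2), x2 = True.
From the singleton clause (¬x7), x7 = False.
This assignment satisfies each clause.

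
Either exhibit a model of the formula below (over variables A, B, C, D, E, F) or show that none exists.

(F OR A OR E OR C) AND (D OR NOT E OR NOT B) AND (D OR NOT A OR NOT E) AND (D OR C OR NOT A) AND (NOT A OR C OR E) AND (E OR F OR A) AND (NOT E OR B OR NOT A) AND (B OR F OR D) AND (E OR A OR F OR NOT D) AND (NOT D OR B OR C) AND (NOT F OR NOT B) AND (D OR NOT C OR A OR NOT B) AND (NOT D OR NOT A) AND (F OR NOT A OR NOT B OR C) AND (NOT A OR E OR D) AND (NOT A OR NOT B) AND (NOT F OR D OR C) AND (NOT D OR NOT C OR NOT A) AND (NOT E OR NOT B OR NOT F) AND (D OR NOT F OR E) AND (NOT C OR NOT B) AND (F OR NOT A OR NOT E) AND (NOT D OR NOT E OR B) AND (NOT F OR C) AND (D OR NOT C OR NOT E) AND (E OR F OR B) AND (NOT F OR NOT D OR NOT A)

A=false, B=false, C=true, D=true, E=false, F=true

Branch on F: set F = true.
The clause (NOT B) is unit, so B = false.
The clause (C) is unit, so C = true.
Branch on E: set E = false.
The clause (D) is unit, so D = true.
The clause (NOT A) is unit, so A = false.
All clauses are satisfied.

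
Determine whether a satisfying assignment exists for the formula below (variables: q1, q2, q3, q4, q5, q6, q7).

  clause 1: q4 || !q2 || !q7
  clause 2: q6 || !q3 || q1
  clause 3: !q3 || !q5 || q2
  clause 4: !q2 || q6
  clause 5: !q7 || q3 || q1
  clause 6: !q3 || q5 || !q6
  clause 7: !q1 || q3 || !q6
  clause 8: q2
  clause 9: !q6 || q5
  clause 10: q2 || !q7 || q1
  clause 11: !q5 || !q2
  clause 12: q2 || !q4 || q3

No, unsatisfiable

From the singleton clause (q2), q2 = true.
From the singleton clause (q6), q6 = true.
From the singleton clause (q5), q5 = true.
But (!q5) is also a unit clause — contradiction.
No assignment satisfies every clause.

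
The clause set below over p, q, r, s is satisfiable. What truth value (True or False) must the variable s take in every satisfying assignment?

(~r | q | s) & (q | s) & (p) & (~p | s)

Suppose s = 0.
(q) alone gives q = 1.
(p) alone gives p = 1.
But (~p) is also a unit clause — contradiction.
So every satisfying assignment has s = True.

True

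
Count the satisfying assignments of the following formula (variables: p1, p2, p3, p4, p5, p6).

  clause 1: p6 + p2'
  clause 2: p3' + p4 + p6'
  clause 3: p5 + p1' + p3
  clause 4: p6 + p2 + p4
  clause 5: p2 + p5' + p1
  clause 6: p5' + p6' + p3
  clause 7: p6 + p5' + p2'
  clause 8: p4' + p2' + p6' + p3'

12

There are 2^6 = 64 truth assignments over (p1, p2, p3, p4, p5, p6).
Split on p1. With p1 = 1, the clauses containing p1 are satisfied and p1' drops from the rest; 5 of the 2^5 = 32 assignments to the other variables satisfy what remains.
With p1 = 0, by the same count on the reduced clause set, 7 assignments work.
(One model: p1=F, p2=F, p3=F, p4=F, p5=F, p6=T.)
Total: 5 + 7 = 12.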